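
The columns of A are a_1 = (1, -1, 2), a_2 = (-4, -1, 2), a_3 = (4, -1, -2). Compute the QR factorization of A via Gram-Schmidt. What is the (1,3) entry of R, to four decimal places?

a_1 = (1, -1, 2); ‖a_1‖ = 2.4495, so q_1 = (0.4082, -0.4082, 0.8165).
r_{13} = q_1·a_3 = 0.4082.

r_{13} = 0.4082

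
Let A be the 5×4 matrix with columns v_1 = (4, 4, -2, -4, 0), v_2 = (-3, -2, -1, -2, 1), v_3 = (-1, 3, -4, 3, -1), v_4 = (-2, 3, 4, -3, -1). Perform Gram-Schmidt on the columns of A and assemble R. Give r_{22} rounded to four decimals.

v_1 = (4, 4, -2, -4, 0); ‖v_1‖ = 7.2111, so q_1 = (0.5547, 0.5547, -0.2774, -0.5547, 0.0000).
q_1·v_2 = 0.5547·(-3) + 0.5547·(-2) + (-0.2774)·(-1) + (-0.5547)·(-2) + 0.0000·1 = -1.3868.
u_2 = v_2 + 1.3868·q_1 = (-2.2308, -1.2308, -1.3846, -2.7692, 1.0000).
r_{22} = ‖u_2‖ = 4.1324.

r_{22} = 4.1324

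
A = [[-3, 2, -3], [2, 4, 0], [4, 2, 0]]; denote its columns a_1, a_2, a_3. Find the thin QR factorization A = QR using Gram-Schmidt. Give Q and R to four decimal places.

a_1 = (-3, 2, 4); ‖a_1‖ = 5.3852, so q_1 = (-0.5571, 0.3714, 0.7428).
q_1·a_2 = (-0.5571)·2 + 0.3714·4 + 0.7428·2 = 1.8570.
u_2 = a_2 − 1.8570·q_1 = (3.0345, 3.3103, 0.6207).
‖u_2‖ = 4.5334, so q_2 = (0.6694, 0.7302, 0.1369).
q_1·a_3 = (-0.5571)·(-3) + 0.3714·0 + 0.7428·0 = 1.6713; q_2·a_3 = 0.6694·(-3) + 0.7302·0 + 0.1369·0 = -2.0081.
u_3 = a_3 − 1.6713·q_1 + 2.0081·q_2 = (-0.7248, 0.8456, -0.9664).
‖u_3‖ = 1.4746, so q_3 = (-0.4915, 0.5735, -0.6554).

Q = [[-0.5571, 0.6694, -0.4915], [0.3714, 0.7302, 0.5735], [0.7428, 0.1369, -0.6554]], R = [[5.3852, 1.8570, 1.6713], [0.0000, 4.5334, -2.0081], [0.0000, 0.0000, 1.4746]]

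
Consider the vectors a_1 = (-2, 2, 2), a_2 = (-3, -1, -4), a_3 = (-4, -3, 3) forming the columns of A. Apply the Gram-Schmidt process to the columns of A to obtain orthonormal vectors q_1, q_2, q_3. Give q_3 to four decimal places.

q_3 = (-0.3487, -0.8137, 0.4650)

q_1 = a_1/‖a_1‖ = (-2, 2, 2)/3.4641 = (-0.5774, 0.5774, 0.5774).
r_{12} = q_1·a_2 = -1.1547.
u_2 = a_2 + 1.1547·q_1 = (-3.6667, -0.3333, -3.3333).
‖u_2‖ = 4.9666, so q_2 = (-0.7383, -0.0671, -0.6712).
r_{13} = q_1·a_3 = 2.3094; r_{23} = q_2·a_3 = 1.1410.
u_3 = a_3 − 2.3094·q_1 − 1.1410·q_2 = (-1.8243, -4.2568, 2.4324).
‖u_3‖ = 5.2311, so q_3 = (-0.3487, -0.8137, 0.4650).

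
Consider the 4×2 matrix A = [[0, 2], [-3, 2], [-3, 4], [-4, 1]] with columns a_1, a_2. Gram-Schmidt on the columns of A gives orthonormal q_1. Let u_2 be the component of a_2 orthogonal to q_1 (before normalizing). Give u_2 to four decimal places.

q_1 = a_1/‖a_1‖ = (0, -3, -3, -4)/5.8310 = (0.0000, -0.5145, -0.5145, -0.6860).
r_{12} = q_1·a_2 = -3.7730.
u_2 = a_2 + 3.7730·q_1 = (2.0000, 0.0588, 2.0588, -1.5882).

u_2 = (2.0000, 0.0588, 2.0588, -1.5882)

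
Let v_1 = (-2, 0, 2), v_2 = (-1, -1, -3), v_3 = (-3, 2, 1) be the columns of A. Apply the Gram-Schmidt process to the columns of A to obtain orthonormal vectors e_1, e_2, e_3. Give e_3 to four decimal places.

e_3 = (-0.2357, 0.9428, -0.2357)

v_1 = (-2, 0, 2); ‖v_1‖ = 2.8284, so e_1 = (-0.7071, 0.0000, 0.7071).
e_1·v_2 = (-0.7071)·(-1) + 0.0000·(-1) + 0.7071·(-3) = -1.4142.
u_2 = v_2 + 1.4142·e_1 = (-2.0000, -1.0000, -2.0000).
‖u_2‖ = 3.0000, so e_2 = (-0.6667, -0.3333, -0.6667).
e_1·v_3 = (-0.7071)·(-3) + 0.0000·2 + 0.7071·1 = 2.8284; e_2·v_3 = (-0.6667)·(-3) + (-0.3333)·2 + (-0.6667)·1 = 0.6667.
u_3 = v_3 − 2.8284·e_1 − 0.6667·e_2 = (-0.5556, 2.2222, -0.5556).
‖u_3‖ = 2.3570, so e_3 = (-0.2357, 0.9428, -0.2357).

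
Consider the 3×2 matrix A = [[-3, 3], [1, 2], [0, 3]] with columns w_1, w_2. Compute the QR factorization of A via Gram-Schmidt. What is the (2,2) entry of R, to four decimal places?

r_{22} = 4.1352

q_1 = w_1/‖w_1‖ = (-3, 1, 0)/3.1623 = (-0.9487, 0.3162, 0.0000).
r_{12} = q_1·w_2 = -2.2136.
u_2 = w_2 + 2.2136·q_1 = (0.9000, 2.7000, 3.0000).
r_{22} = ‖u_2‖ = 4.1352.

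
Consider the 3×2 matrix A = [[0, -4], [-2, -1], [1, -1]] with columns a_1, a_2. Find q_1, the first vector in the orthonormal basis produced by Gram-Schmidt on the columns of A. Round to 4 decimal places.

a_1 = (0, -2, 1); ‖a_1‖ = 2.2361, so q_1 = (0.0000, -0.8944, 0.4472).

q_1 = (0.0000, -0.8944, 0.4472)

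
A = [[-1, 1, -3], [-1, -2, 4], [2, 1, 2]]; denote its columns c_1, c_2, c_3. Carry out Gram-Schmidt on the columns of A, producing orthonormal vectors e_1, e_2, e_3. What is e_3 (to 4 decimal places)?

c_1 = (-1, -1, 2); ‖c_1‖ = 2.4495, so e_1 = (-0.4082, -0.4082, 0.8165).
e_1·c_2 = (-0.4082)·1 + (-0.4082)·(-2) + 0.8165·1 = 1.2247.
u_2 = c_2 − 1.2247·e_1 = (1.5000, -1.5000, 0.0000).
‖u_2‖ = 2.1213, so e_2 = (0.7071, -0.7071, 0.0000).
e_1·c_3 = (-0.4082)·(-3) + (-0.4082)·4 + 0.8165·2 = 1.2247; e_2·c_3 = 0.7071·(-3) + (-0.7071)·4 + (0.0000)·2 = -4.9497.
u_3 = c_3 − 1.2247·e_1 + 4.9497·e_2 = (1.0000, 1.0000, 1.0000).
‖u_3‖ = 1.7321, so e_3 = (0.5774, 0.5774, 0.5774).

e_3 = (0.5774, 0.5774, 0.5774)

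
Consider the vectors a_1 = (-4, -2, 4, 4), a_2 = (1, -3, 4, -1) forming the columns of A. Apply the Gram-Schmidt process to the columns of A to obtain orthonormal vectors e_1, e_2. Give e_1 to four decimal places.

e_1 = (-0.5547, -0.2774, 0.5547, 0.5547)

e_1 = a_1/‖a_1‖ = (-4, -2, 4, 4)/7.2111 = (-0.5547, -0.2774, 0.5547, 0.5547).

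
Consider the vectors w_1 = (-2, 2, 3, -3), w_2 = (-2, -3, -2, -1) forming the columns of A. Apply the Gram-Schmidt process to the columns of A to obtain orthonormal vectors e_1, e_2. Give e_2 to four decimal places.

w_1 = (-2, 2, 3, -3); ‖w_1‖ = 5.0990, so e_1 = (-0.3922, 0.3922, 0.5883, -0.5883).
e_1·w_2 = (-0.3922)·(-2) + 0.3922·(-3) + 0.5883·(-2) + (-0.5883)·(-1) = -0.9806.
u_2 = w_2 + 0.9806·e_1 = (-2.3846, -2.6154, -1.4231, -1.5769).
‖u_2‖ = 4.1278, so e_2 = (-0.5777, -0.6336, -0.3448, -0.3820).

e_2 = (-0.5777, -0.6336, -0.3448, -0.3820)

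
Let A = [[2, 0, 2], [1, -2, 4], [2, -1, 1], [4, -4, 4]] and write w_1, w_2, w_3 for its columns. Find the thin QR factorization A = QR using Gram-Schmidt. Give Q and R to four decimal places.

Q = [[0.4000, 0.7155, 0.4984], [0.2000, -0.5367, 0.7697], [0.4000, 0.2683, -0.2271], [0.8000, -0.3578, -0.3281]], R = [[5.0000, -4.0000, 5.2000], [0.0000, 2.2361, -1.8783], [0.0000, 0.0000, 2.5361]]

w_1 = (2, 1, 2, 4); ‖w_1‖ = 5.0000, so q_1 = (0.4000, 0.2000, 0.4000, 0.8000).
q_1·w_2 = 0.4000·0 + 0.2000·(-2) + 0.4000·(-1) + 0.8000·(-4) = -4.0000.
u_2 = w_2 + 4.0000·q_1 = (1.6000, -1.2000, 0.6000, -0.8000).
‖u_2‖ = 2.2361, so q_2 = (0.7155, -0.5367, 0.2683, -0.3578).
q_1·w_3 = 0.4000·2 + 0.2000·4 + 0.4000·1 + 0.8000·4 = 5.2000; q_2·w_3 = 0.7155·2 + (-0.5367)·4 + 0.2683·1 + (-0.3578)·4 = -1.8783.
u_3 = w_3 − 5.2000·q_1 + 1.8783·q_2 = (1.2640, 1.9520, -0.5760, -0.8320).
‖u_3‖ = 2.5361, so q_3 = (0.4984, 0.7697, -0.2271, -0.3281).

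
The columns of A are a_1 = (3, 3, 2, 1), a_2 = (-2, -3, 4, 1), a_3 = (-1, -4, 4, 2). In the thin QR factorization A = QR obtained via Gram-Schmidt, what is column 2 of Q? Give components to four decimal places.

q_2 = (-0.2283, -0.4158, 0.8480, 0.2365)

a_1 = (3, 3, 2, 1); ‖a_1‖ = 4.7958, so q_1 = (0.6255, 0.6255, 0.4170, 0.2085).
q_1·a_2 = 0.6255·(-2) + 0.6255·(-3) + 0.4170·4 + 0.2085·1 = -1.2511.
u_2 = a_2 + 1.2511·q_1 = (-1.2174, -2.2174, 4.5217, 1.2609).
‖u_2‖ = 5.3324, so q_2 = (-0.2283, -0.4158, 0.8480, 0.2365).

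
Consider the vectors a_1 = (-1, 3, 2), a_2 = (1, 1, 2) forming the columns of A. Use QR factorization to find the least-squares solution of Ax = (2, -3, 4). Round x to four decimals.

x = (-1.2500, 2.4167)

a_1 = (-1, 3, 2); ‖a_1‖ = 3.7417, so q_1 = (-0.2673, 0.8018, 0.5345).
q_1·a_2 = (-0.2673)·1 + 0.8018·1 + 0.5345·2 = 1.6036.
u_2 = a_2 − 1.6036·q_1 = (1.4286, -0.2857, 1.1429).
‖u_2‖ = 1.8516, so q_2 = (0.7715, -0.1543, 0.6172).
Qᵀb = (-0.8018, 4.4748).
Back-substitute: x_2 = 4.4748/1.8516 = 2.4167.
x_1 = (-0.8018 − 1.6036·2.4167)/3.7417 = -1.2500.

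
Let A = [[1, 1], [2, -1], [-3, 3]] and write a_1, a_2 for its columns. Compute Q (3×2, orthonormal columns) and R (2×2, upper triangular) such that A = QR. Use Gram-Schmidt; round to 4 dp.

a_1 = (1, 2, -3); ‖a_1‖ = 3.7417, so q_1 = (0.2673, 0.5345, -0.8018).
q_1·a_2 = 0.2673·1 + 0.5345·(-1) + (-0.8018)·3 = -2.6726.
u_2 = a_2 + 2.6726·q_1 = (1.7143, 0.4286, 0.8571).
‖u_2‖ = 1.9640, so q_2 = (0.8729, 0.2182, 0.4364).

Q = [[0.2673, 0.8729], [0.5345, 0.2182], [-0.8018, 0.4364]], R = [[3.7417, -2.6726], [0.0000, 1.9640]]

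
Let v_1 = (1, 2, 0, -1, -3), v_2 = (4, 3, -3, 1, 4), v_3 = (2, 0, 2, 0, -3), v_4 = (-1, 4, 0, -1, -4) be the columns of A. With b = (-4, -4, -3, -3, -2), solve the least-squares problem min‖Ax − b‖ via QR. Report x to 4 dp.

e_1 = v_1/‖v_1‖ = (1, 2, 0, -1, -3)/3.8730 = (0.2582, 0.5164, 0.0000, -0.2582, -0.7746).
r_{12} = e_1·v_2 = -0.7746.
u_2 = v_2 + 0.7746·e_1 = (4.2000, 3.4000, -3.0000, 0.8000, 3.4000).
‖u_2‖ = 7.0993, so e_2 = (0.5916, 0.4789, -0.4226, 0.1127, 0.4789).
r_{13} = e_1·v_3 = 2.8402; r_{23} = e_2·v_3 = -1.0987.
u_3 = v_3 − 2.8402·e_1 + 1.0987·e_2 = (1.9167, -0.9405, 1.5357, 0.8571, -0.2738).
‖u_3‖ = 2.7796, so e_3 = (0.6895, -0.3383, 0.5525, 0.3084, -0.0985).
r_{14} = e_1·v_4 = 5.1640; r_{24} = e_2·v_4 = -0.7043; r_{34} = e_3·v_4 = -1.9573.
u_4 = v_4 − 5.1640·e_1 + 0.7043·e_2 + 1.9573·e_3 = (-0.5670, 1.0084, 0.7838, 1.0163, 0.1445).
‖u_4‖ = 1.7339, so e_4 = (-0.3270, 0.5816, 0.4520, 0.5861, 0.0833).
Qᵀb = (-0.7746, -4.3103, -3.7904, -4.2993).
Back-substitute: x_4 = -4.2993/1.7339 = -2.4796.
x_3 = (-3.7904 + 1.9573·(-2.4796))/2.7796 = -3.1097.
x_2 = (-4.3103 + 1.0987·(-3.1097) + 0.7043·(-2.4796))/7.0993 = -1.3344.
x_1 = (-0.7746 + 0.7746·(-1.3344) − 2.8402·(-3.1097) − 5.1640·(-2.4796))/3.8730 = 5.1197.

x = (5.1197, -1.3344, -3.1097, -2.4796)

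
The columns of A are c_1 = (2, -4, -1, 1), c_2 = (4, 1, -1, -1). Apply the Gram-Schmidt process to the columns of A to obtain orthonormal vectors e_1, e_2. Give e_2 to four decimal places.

e_2 = (0.8507, 0.4041, -0.1914, -0.2765)

e_1 = c_1/‖c_1‖ = (2, -4, -1, 1)/4.6904 = (0.4264, -0.8528, -0.2132, 0.2132).
r_{12} = e_1·c_2 = 0.8528.
u_2 = c_2 − 0.8528·e_1 = (3.6364, 1.7273, -0.8182, -1.1818).
‖u_2‖ = 4.2747, so e_2 = (0.8507, 0.4041, -0.1914, -0.2765).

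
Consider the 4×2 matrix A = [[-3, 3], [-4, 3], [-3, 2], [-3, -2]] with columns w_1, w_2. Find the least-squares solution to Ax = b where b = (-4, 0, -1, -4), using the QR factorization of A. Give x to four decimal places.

x = (0.8508, 0.4564)

w_1 = (-3, -4, -3, -3); ‖w_1‖ = 6.5574, so e_1 = (-0.4575, -0.6100, -0.4575, -0.4575).
e_1·w_2 = (-0.4575)·3 + (-0.6100)·3 + (-0.4575)·2 + (-0.4575)·(-2) = -3.2025.
u_2 = w_2 + 3.2025·e_1 = (1.5349, 1.0465, 0.5349, -3.4651).
‖u_2‖ = 3.9679, so e_2 = (0.3868, 0.2637, 0.1348, -0.8733).
Qᵀb = (4.1175, 1.8110).
Back-substitute: x_2 = 1.8110/3.9679 = 0.4564.
x_1 = (4.1175 + 3.2025·0.4564)/6.5574 = 0.8508.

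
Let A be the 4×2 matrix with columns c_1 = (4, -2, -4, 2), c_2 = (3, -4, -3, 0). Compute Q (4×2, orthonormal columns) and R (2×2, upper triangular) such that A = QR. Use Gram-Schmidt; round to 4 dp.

Q = [[0.6325, -0.0690], [-0.3162, -0.8281], [-0.6325, 0.0690], [0.3162, -0.5521]], R = [[6.3246, 5.0596], [0.0000, 2.8983]]

c_1 = (4, -2, -4, 2); ‖c_1‖ = 6.3246, so e_1 = (0.6325, -0.3162, -0.6325, 0.3162).
e_1·c_2 = 0.6325·3 + (-0.3162)·(-4) + (-0.6325)·(-3) + 0.3162·0 = 5.0596.
u_2 = c_2 − 5.0596·e_1 = (-0.2000, -2.4000, 0.2000, -1.6000).
‖u_2‖ = 2.8983, so e_2 = (-0.0690, -0.8281, 0.0690, -0.5521).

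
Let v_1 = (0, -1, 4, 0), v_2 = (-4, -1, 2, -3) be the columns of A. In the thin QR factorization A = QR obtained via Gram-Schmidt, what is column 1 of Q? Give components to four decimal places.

q_1 = (0.0000, -0.2425, 0.9701, 0.0000)

q_1 = v_1/‖v_1‖ = (0, -1, 4, 0)/4.1231 = (0.0000, -0.2425, 0.9701, 0.0000).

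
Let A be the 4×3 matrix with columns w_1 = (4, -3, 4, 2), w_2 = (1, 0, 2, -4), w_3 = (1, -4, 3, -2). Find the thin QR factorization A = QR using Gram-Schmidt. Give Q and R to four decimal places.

q_1 = w_1/‖w_1‖ = (4, -3, 4, 2)/6.7082 = (0.5963, -0.4472, 0.5963, 0.2981).
r_{12} = q_1·w_2 = 0.5963.
u_2 = w_2 − 0.5963·q_1 = (0.6444, 0.2667, 1.6444, -4.1778).
‖u_2‖ = 4.5436, so q_2 = (0.1418, 0.0587, 0.3619, -0.9195).
r_{13} = q_1·w_3 = 3.5777; r_{23} = q_2·w_3 = 2.8318.
u_3 = w_3 − 3.5777·q_1 − 2.8318·q_2 = (-1.5350, -2.5662, -0.1582, -0.4629).
‖u_3‖ = 3.0300, so q_3 = (-0.5066, -0.8469, -0.0522, -0.1528).

Q = [[0.5963, 0.1418, -0.5066], [-0.4472, 0.0587, -0.8469], [0.5963, 0.3619, -0.0522], [0.2981, -0.9195, -0.1528]], R = [[6.7082, 0.5963, 3.5777], [0.0000, 4.5436, 2.8318], [0.0000, 0.0000, 3.0300]]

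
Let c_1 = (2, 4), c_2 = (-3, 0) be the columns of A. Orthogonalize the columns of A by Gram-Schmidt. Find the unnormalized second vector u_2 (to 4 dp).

c_1 = (2, 4); ‖c_1‖ = 4.4721, so q_1 = (0.4472, 0.8944).
q_1·c_2 = 0.4472·(-3) + 0.8944·0 = -1.3416.
u_2 = c_2 + 1.3416·q_1 = (-2.4000, 1.2000).

u_2 = (-2.4000, 1.2000)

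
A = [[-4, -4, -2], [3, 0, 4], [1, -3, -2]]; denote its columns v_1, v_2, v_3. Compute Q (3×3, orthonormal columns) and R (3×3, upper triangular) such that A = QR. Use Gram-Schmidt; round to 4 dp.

v_1 = (-4, 3, 1); ‖v_1‖ = 5.0990, so q_1 = (-0.7845, 0.5883, 0.1961).
q_1·v_2 = (-0.7845)·(-4) + 0.5883·0 + 0.1961·(-3) = 2.5495.
u_2 = v_2 − 2.5495·q_1 = (-2.0000, -1.5000, -3.5000).
‖u_2‖ = 4.3012, so q_2 = (-0.4650, -0.3487, -0.8137).
q_1·v_3 = (-0.7845)·(-2) + 0.5883·4 + 0.1961·(-2) = 3.5301; q_2·v_3 = (-0.4650)·(-2) + (-0.3487)·4 + (-0.8137)·(-2) = 1.1625.
u_3 = v_3 − 3.5301·q_1 − 1.1625·q_2 = (1.3098, 2.3285, -1.7464).
‖u_3‖ = 3.1917, so q_3 = (0.4104, 0.7295, -0.5472).

Q = [[-0.7845, -0.4650, 0.4104], [0.5883, -0.3487, 0.7295], [0.1961, -0.8137, -0.5472]], R = [[5.0990, 2.5495, 3.5301], [0.0000, 4.3012, 1.1625], [0.0000, 0.0000, 3.1917]]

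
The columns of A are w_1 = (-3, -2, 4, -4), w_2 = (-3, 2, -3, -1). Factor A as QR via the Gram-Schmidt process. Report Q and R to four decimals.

e_1 = w_1/‖w_1‖ = (-3, -2, 4, -4)/6.7082 = (-0.4472, -0.2981, 0.5963, -0.5963).
r_{12} = e_1·w_2 = -0.4472.
u_2 = w_2 + 0.4472·e_1 = (-3.2000, 1.8667, -2.7333, -1.2667).
‖u_2‖ = 4.7749, so e_2 = (-0.6702, 0.3909, -0.5724, -0.2653).

Q = [[-0.4472, -0.6702], [-0.2981, 0.3909], [0.5963, -0.5724], [-0.5963, -0.2653]], R = [[6.7082, -0.4472], [0.0000, 4.7749]]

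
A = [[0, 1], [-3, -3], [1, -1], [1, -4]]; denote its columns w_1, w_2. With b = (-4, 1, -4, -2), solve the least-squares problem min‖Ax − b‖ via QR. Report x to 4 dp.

x = (-0.9359, 0.3238)

q_1 = w_1/‖w_1‖ = (0, -3, 1, 1)/3.3166 = (0.0000, -0.9045, 0.3015, 0.3015).
r_{12} = q_1·w_2 = 1.2060.
u_2 = w_2 − 1.2060·q_1 = (1.0000, -1.9091, -1.3636, -4.3636).
‖u_2‖ = 5.0543, so q_2 = (0.1979, -0.3777, -0.2698, -0.8634).
Qᵀb = (-2.7136, 1.6368).
Back-substitute: x_2 = 1.6368/5.0543 = 0.3238.
x_1 = (-2.7136 − 1.2060·0.3238)/3.3166 = -0.9359.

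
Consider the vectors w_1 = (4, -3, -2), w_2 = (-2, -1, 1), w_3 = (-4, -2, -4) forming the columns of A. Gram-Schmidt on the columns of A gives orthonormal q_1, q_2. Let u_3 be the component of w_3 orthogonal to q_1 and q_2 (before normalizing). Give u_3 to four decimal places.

u_3 = (-2.4000, 0.0000, -4.8000)

q_1 = w_1/‖w_1‖ = (4, -3, -2)/5.3852 = (0.7428, -0.5571, -0.3714).
r_{12} = q_1·w_2 = -1.2999.
u_2 = w_2 + 1.2999·q_1 = (-1.0345, -1.7241, 0.5172).
‖u_2‖ = 2.0761, so q_2 = (-0.4983, -0.8305, 0.2491).
r_{13} = q_1·w_3 = -0.3714; r_{23} = q_2·w_3 = 2.6575.
u_3 = w_3 + 0.3714·q_1 − 2.6575·q_2 = (-2.4000, 0.0000, -4.8000).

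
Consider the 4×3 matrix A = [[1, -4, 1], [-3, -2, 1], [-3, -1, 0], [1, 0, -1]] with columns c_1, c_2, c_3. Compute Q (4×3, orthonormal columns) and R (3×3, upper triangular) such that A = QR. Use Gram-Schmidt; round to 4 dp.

c_1 = (1, -3, -3, 1); ‖c_1‖ = 4.4721, so q_1 = (0.2236, -0.6708, -0.6708, 0.2236).
q_1·c_2 = 0.2236·(-4) + (-0.6708)·(-2) + (-0.6708)·(-1) + 0.2236·0 = 1.1180.
u_2 = c_2 − 1.1180·q_1 = (-4.2500, -1.2500, -0.2500, -0.2500).
‖u_2‖ = 4.4441, so q_2 = (-0.9563, -0.2813, -0.0563, -0.0563).
q_1·c_3 = 0.2236·1 + (-0.6708)·1 + (-0.6708)·0 + 0.2236·(-1) = -0.6708; q_2·c_3 = (-0.9563)·1 + (-0.2813)·1 + (-0.0563)·0 + (-0.0563)·(-1) = -1.1813.
u_3 = c_3 + 0.6708·q_1 + 1.1813·q_2 = (0.0203, 0.2177, -0.5165, -0.9165).
‖u_3‖ = 1.0744, so q_3 = (0.0188, 0.2026, -0.4807, -0.8530).

Q = [[0.2236, -0.9563, 0.0188], [-0.6708, -0.2813, 0.2026], [-0.6708, -0.0563, -0.4807], [0.2236, -0.0563, -0.8530]], R = [[4.4721, 1.1180, -0.6708], [0.0000, 4.4441, -1.1813], [0.0000, 0.0000, 1.0744]]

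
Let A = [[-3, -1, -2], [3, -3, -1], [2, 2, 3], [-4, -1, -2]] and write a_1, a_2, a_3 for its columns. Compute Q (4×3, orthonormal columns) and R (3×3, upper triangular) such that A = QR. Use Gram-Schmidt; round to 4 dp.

Q = [[-0.4867, -0.2182, 0.0355], [0.4867, -0.8182, 0.3008], [0.3244, 0.4909, 0.7579], [-0.6489, -0.2046, 0.5779]], R = [[6.1644, 0.3244, 2.7578], [0.0000, 3.8594, 3.1366], [0.0000, 0.0000, 0.7460]]

q_1 = a_1/‖a_1‖ = (-3, 3, 2, -4)/6.1644 = (-0.4867, 0.4867, 0.3244, -0.6489).
r_{12} = q_1·a_2 = 0.3244.
u_2 = a_2 − 0.3244·q_1 = (-0.8421, -3.1579, 1.8947, -0.7895).
‖u_2‖ = 3.8594, so q_2 = (-0.2182, -0.8182, 0.4909, -0.2046).
r_{13} = q_1·a_3 = 2.7578; r_{23} = q_2·a_3 = 3.1366.
u_3 = a_3 − 2.7578·q_1 − 3.1366·q_2 = (0.0265, 0.2244, 0.5654, 0.4311).
‖u_3‖ = 0.7460, so q_3 = (0.0355, 0.3008, 0.7579, 0.5779).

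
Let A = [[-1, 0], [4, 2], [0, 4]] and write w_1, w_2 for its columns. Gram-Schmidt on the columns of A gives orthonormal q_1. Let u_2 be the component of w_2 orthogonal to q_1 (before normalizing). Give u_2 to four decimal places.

u_2 = (0.4706, 0.1176, 4.0000)

q_1 = w_1/‖w_1‖ = (-1, 4, 0)/4.1231 = (-0.2425, 0.9701, 0.0000).
r_{12} = q_1·w_2 = 1.9403.
u_2 = w_2 − 1.9403·q_1 = (0.4706, 0.1176, 4.0000).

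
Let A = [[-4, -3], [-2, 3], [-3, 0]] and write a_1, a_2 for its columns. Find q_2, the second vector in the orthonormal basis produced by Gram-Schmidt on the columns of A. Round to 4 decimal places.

q_2 = (-0.5307, 0.8339, 0.1516)

a_1 = (-4, -2, -3); ‖a_1‖ = 5.3852, so q_1 = (-0.7428, -0.3714, -0.5571).
q_1·a_2 = (-0.7428)·(-3) + (-0.3714)·3 + (-0.5571)·0 = 1.1142.
u_2 = a_2 − 1.1142·q_1 = (-2.1724, 3.4138, 0.6207).
‖u_2‖ = 4.0937, so q_2 = (-0.5307, 0.8339, 0.1516).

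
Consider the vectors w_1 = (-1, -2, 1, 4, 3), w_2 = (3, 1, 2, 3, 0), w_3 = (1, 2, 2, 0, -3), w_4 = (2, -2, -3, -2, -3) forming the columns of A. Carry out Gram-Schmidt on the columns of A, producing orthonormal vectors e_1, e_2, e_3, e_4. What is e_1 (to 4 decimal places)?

e_1 = (-0.1796, -0.3592, 0.1796, 0.7184, 0.5388)

w_1 = (-1, -2, 1, 4, 3); ‖w_1‖ = 5.5678, so e_1 = (-0.1796, -0.3592, 0.1796, 0.7184, 0.5388).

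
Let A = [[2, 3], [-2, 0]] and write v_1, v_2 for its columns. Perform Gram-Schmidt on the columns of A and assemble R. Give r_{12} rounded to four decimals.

r_{12} = 2.1213

v_1 = (2, -2); ‖v_1‖ = 2.8284, so e_1 = (0.7071, -0.7071).
r_{12} = e_1·v_2 = 2.1213.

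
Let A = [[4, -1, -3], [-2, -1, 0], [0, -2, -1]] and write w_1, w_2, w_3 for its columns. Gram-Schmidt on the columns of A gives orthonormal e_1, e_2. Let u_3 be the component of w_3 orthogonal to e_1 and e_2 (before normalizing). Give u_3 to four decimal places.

u_3 = (-0.2069, -0.4138, 0.3103)

e_1 = w_1/‖w_1‖ = (4, -2, 0)/4.4721 = (0.8944, -0.4472, 0.0000).
r_{12} = e_1·w_2 = -0.4472.
u_2 = w_2 + 0.4472·e_1 = (-0.6000, -1.2000, -2.0000).
‖u_2‖ = 2.4083, so e_2 = (-0.2491, -0.4983, -0.8305).
r_{13} = e_1·w_3 = -2.6833; r_{23} = e_2·w_3 = 1.5779.
u_3 = w_3 + 2.6833·e_1 − 1.5779·e_2 = (-0.2069, -0.4138, 0.3103).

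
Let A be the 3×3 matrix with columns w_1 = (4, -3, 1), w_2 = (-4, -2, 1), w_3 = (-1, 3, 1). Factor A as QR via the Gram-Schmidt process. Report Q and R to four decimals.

q_1 = w_1/‖w_1‖ = (4, -3, 1)/5.0990 = (0.7845, -0.5883, 0.1961).
r_{12} = q_1·w_2 = -1.7650.
u_2 = w_2 + 1.7650·q_1 = (-2.6154, -3.0385, 1.3462).
‖u_2‖ = 4.2290, so q_2 = (-0.6184, -0.7185, 0.3183).
r_{13} = q_1·w_3 = -2.3534; r_{23} = q_2·w_3 = -1.2187.
u_3 = w_3 + 2.3534·q_1 + 1.2187·q_2 = (0.0925, 0.7398, 1.8495).
‖u_3‖ = 1.9941, so q_3 = (0.0464, 0.3710, 0.9275).

Q = [[0.7845, -0.6184, 0.0464], [-0.5883, -0.7185, 0.3710], [0.1961, 0.3183, 0.9275]], R = [[5.0990, -1.7650, -2.3534], [0.0000, 4.2290, -1.2187], [0.0000, 0.0000, 1.9941]]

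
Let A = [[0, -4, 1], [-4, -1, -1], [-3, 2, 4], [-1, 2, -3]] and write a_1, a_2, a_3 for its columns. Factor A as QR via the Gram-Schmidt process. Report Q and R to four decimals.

a_1 = (0, -4, -3, -1); ‖a_1‖ = 5.0990, so e_1 = (0.0000, -0.7845, -0.5883, -0.1961).
e_1·a_2 = 0.0000·(-4) + (-0.7845)·(-1) + (-0.5883)·2 + (-0.1961)·2 = -0.7845.
u_2 = a_2 + 0.7845·e_1 = (-4.0000, -1.6154, 1.5385, 1.8462).
‖u_2‖ = 4.9381, so e_2 = (-0.8100, -0.3271, 0.3116, 0.3739).
e_1·a_3 = 0.0000·1 + (-0.7845)·(-1) + (-0.5883)·4 + (-0.1961)·(-3) = -0.9806; e_2·a_3 = (-0.8100)·1 + (-0.3271)·(-1) + 0.3116·4 + 0.3739·(-3) = -0.3583.
u_3 = a_3 + 0.9806·e_1 + 0.3583·e_2 = (0.7098, -1.8864, 3.5347, -3.0584).
‖u_3‖ = 5.0902, so e_3 = (0.1394, -0.3706, 0.6944, -0.6008).

Q = [[0.0000, -0.8100, 0.1394], [-0.7845, -0.3271, -0.3706], [-0.5883, 0.3116, 0.6944], [-0.1961, 0.3739, -0.6008]], R = [[5.0990, -0.7845, -0.9806], [0.0000, 4.9381, -0.3583], [0.0000, 0.0000, 5.0902]]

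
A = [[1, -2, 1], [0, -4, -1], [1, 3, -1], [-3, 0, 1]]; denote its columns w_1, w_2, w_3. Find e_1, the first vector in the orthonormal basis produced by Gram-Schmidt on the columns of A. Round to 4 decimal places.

e_1 = (0.3015, 0.0000, 0.3015, -0.9045)

e_1 = w_1/‖w_1‖ = (1, 0, 1, -3)/3.3166 = (0.3015, 0.0000, 0.3015, -0.9045).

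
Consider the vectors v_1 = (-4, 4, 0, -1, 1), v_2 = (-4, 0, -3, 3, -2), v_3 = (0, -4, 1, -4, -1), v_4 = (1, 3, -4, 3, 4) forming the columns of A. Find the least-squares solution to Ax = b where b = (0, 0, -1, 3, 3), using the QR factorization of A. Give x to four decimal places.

v_1 = (-4, 4, 0, -1, 1); ‖v_1‖ = 5.8310, so q_1 = (-0.6860, 0.6860, 0.0000, -0.1715, 0.1715).
q_1·v_2 = (-0.6860)·(-4) + 0.6860·0 + 0.0000·(-3) + (-0.1715)·3 + 0.1715·(-2) = 1.8865.
u_2 = v_2 − 1.8865·q_1 = (-2.7059, -1.2941, -3.0000, 3.3235, -2.3235).
‖u_2‖ = 5.8687, so q_2 = (-0.4611, -0.2205, -0.5112, 0.5663, -0.3959).
q_1·v_3 = (-0.6860)·0 + 0.6860·(-4) + 0.0000·1 + (-0.1715)·(-4) + 0.1715·(-1) = -2.2295; q_2·v_3 = (-0.4611)·0 + (-0.2205)·(-4) + (-0.5112)·1 + 0.5663·(-4) + (-0.3959)·(-1) = -1.4985.
u_3 = v_3 + 2.2295·q_1 + 1.4985·q_2 = (-2.2203, -2.8010, 0.2340, -3.5337, -1.2109).
‖u_3‖ = 5.1753, so q_3 = (-0.4290, -0.5412, 0.0452, -0.6828, -0.2340).
q_1·v_4 = (-0.6860)·1 + 0.6860·3 + 0.0000·(-4) + (-0.1715)·3 + 0.1715·4 = 1.5435; q_2·v_4 = (-0.4611)·1 + (-0.2205)·3 + (-0.5112)·(-4) + 0.5663·3 + (-0.3959)·4 = 1.0374; q_3·v_4 = (-0.4290)·1 + (-0.5412)·3 + 0.0452·(-4) + (-0.6828)·3 + (-0.2340)·4 = -5.2179.
u_4 = v_4 − 1.5435·q_1 − 1.0374·q_2 + 5.2179·q_3 = (0.2986, -0.6541, -3.2338, -0.8856, 2.9251).
‖u_4‖ = 4.5072, so q_4 = (0.0662, -0.1451, -0.7175, -0.1965, 0.6490).
Qᵀb = (0.0000, 1.0224, -2.7956, 2.0750).
Back-substitute: x_4 = 2.0750/4.5072 = 0.4604.
x_3 = (-2.7956 + 5.2179·0.4604)/5.1753 = -0.0760.
x_2 = (1.0224 + 1.4985·(-0.0760) − 1.0374·0.4604)/5.8687 = 0.0734.
x_1 = (0.0000 − 1.8865·0.0734 + 2.2295·(-0.0760) − 1.5435·0.4604)/5.8310 = -0.1747.

x = (-0.1747, 0.0734, -0.0760, 0.4604)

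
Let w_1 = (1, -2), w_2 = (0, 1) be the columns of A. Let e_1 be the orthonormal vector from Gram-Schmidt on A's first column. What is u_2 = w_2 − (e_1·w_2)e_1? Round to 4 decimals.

u_2 = (0.4000, 0.2000)

e_1 = w_1/‖w_1‖ = (1, -2)/2.2361 = (0.4472, -0.8944).
r_{12} = e_1·w_2 = -0.8944.
u_2 = w_2 + 0.8944·e_1 = (0.4000, 0.2000).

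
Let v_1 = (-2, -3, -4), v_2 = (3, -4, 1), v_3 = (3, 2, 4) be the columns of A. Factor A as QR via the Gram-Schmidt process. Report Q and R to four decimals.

v_1 = (-2, -3, -4); ‖v_1‖ = 5.3852, so q_1 = (-0.3714, -0.5571, -0.7428).
q_1·v_2 = (-0.3714)·3 + (-0.5571)·(-4) + (-0.7428)·1 = 0.3714.
u_2 = v_2 − 0.3714·q_1 = (3.1379, -3.7931, 1.2759).
‖u_2‖ = 5.0855, so q_2 = (0.6170, -0.7459, 0.2509).
q_1·v_3 = (-0.3714)·3 + (-0.5571)·2 + (-0.7428)·4 = -5.1995; q_2·v_3 = 0.6170·3 + (-0.7459)·2 + 0.2509·4 = 1.3629.
u_3 = v_3 + 5.1995·q_1 − 1.3629·q_2 = (0.2280, 0.1200, -0.2040).
‖u_3‖ = 0.3286, so q_3 = (0.6938, 0.3651, -0.6208).

Q = [[-0.3714, 0.6170, 0.6938], [-0.5571, -0.7459, 0.3651], [-0.7428, 0.2509, -0.6208]], R = [[5.3852, 0.3714, -5.1995], [0.0000, 5.0855, 1.3629], [0.0000, 0.0000, 0.3286]]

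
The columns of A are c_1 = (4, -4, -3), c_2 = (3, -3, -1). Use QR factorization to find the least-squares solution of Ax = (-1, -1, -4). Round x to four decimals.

x = (2.4000, -3.2000)

q_1 = c_1/‖c_1‖ = (4, -4, -3)/6.4031 = (0.6247, -0.6247, -0.4685).
r_{12} = q_1·c_2 = 4.2167.
u_2 = c_2 − 4.2167·q_1 = (0.3659, -0.3659, 0.9756).
‖u_2‖ = 1.1043, so q_2 = (0.3313, -0.3313, 0.8835).
Qᵀb = (1.8741, -3.5338).
Back-substitute: x_2 = -3.5338/1.1043 = -3.2000.
x_1 = (1.8741 − 4.2167·(-3.2000))/6.4031 = 2.4000.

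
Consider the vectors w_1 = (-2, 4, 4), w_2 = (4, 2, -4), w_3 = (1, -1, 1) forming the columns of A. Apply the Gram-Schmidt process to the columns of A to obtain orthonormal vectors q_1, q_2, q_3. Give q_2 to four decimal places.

q_2 = (0.5788, 0.7029, -0.4134)

q_1 = w_1/‖w_1‖ = (-2, 4, 4)/6.0000 = (-0.3333, 0.6667, 0.6667).
r_{12} = q_1·w_2 = -2.6667.
u_2 = w_2 + 2.6667·q_1 = (3.1111, 3.7778, -2.2222).
‖u_2‖ = 5.3748, so q_2 = (0.5788, 0.7029, -0.4134).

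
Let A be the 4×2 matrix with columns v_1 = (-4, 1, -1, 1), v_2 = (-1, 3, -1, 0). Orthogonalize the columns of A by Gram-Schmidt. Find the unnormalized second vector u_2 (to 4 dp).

u_2 = (0.6842, 2.5789, -0.5789, -0.4211)

v_1 = (-4, 1, -1, 1); ‖v_1‖ = 4.3589, so e_1 = (-0.9177, 0.2294, -0.2294, 0.2294).
e_1·v_2 = (-0.9177)·(-1) + 0.2294·3 + (-0.2294)·(-1) + 0.2294·0 = 1.8353.
u_2 = v_2 − 1.8353·e_1 = (0.6842, 2.5789, -0.5789, -0.4211).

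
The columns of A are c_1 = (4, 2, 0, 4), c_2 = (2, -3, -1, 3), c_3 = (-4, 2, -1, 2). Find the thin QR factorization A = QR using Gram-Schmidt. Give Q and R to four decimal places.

c_1 = (4, 2, 0, 4); ‖c_1‖ = 6.0000, so e_1 = (0.6667, 0.3333, 0.0000, 0.6667).
e_1·c_2 = 0.6667·2 + 0.3333·(-3) + 0.0000·(-1) + 0.6667·3 = 2.3333.
u_2 = c_2 − 2.3333·e_1 = (0.4444, -3.7778, -1.0000, 1.4444).
‖u_2‖ = 4.1899, so e_2 = (0.1061, -0.9016, -0.2387, 0.3447).
e_1·c_3 = 0.6667·(-4) + 0.3333·2 + 0.0000·(-1) + 0.6667·2 = -0.6667; e_2·c_3 = 0.1061·(-4) + (-0.9016)·2 + (-0.2387)·(-1) + 0.3447·2 = -1.2994.
u_3 = c_3 + 0.6667·e_1 + 1.2994·e_2 = (-3.4177, 1.0506, -1.3101, 2.8924).
‖u_3‖ = 4.7820, so e_3 = (-0.7147, 0.2197, -0.2740, 0.6049).

Q = [[0.6667, 0.1061, -0.7147], [0.3333, -0.9016, 0.2197], [0.0000, -0.2387, -0.2740], [0.6667, 0.3447, 0.6049]], R = [[6.0000, 2.3333, -0.6667], [0.0000, 4.1899, -1.2994], [0.0000, 0.0000, 4.7820]]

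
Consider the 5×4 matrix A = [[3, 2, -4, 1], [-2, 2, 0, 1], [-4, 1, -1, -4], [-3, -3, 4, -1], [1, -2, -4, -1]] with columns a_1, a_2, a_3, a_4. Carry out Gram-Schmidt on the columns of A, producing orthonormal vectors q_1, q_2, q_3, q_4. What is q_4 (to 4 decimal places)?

q_4 = (-0.0205, 0.8111, -0.4699, 0.1670, 0.3050)

a_1 = (3, -2, -4, -3, 1); ‖a_1‖ = 6.2450, so q_1 = (0.4804, -0.3203, -0.6405, -0.4804, 0.1601).
q_1·a_2 = 0.4804·2 + (-0.3203)·2 + (-0.6405)·1 + (-0.4804)·(-3) + 0.1601·(-2) = 0.8006.
u_2 = a_2 − 0.8006·q_1 = (1.6154, 2.2564, 1.5128, -2.6154, -2.1282).
‖u_2‖ = 4.6216, so q_2 = (0.3495, 0.4882, 0.3273, -0.5659, -0.4605).
q_1·a_3 = 0.4804·(-4) + (-0.3203)·0 + (-0.6405)·(-1) + (-0.4804)·4 + 0.1601·(-4) = -3.8431; q_2·a_3 = 0.3495·(-4) + 0.4882·0 + 0.3273·(-1) + (-0.5659)·4 + (-0.4605)·(-4) = -2.1471.
u_3 = a_3 + 3.8431·q_1 + 2.1471·q_2 = (-1.4034, -0.1825, -2.7587, 0.9388, -4.3733).
‖u_3‖ = 5.4425, so q_3 = (-0.2579, -0.0335, -0.5069, 0.1725, -0.8036).
q_1·a_4 = 0.4804·1 + (-0.3203)·1 + (-0.6405)·(-4) + (-0.4804)·(-1) + 0.1601·(-1) = 3.0424; q_2·a_4 = 0.3495·1 + 0.4882·1 + 0.3273·(-4) + (-0.5659)·(-1) + (-0.4605)·(-1) = 0.5548; q_3·a_4 = (-0.2579)·1 + (-0.0335)·1 + (-0.5069)·(-4) + 0.1725·(-1) + (-0.8036)·(-1) = 2.3672.
u_4 = a_4 − 3.0424·q_1 − 0.5548·q_2 − 2.3672·q_3 = (-0.0451, 1.7828, -1.0330, 0.3672, 0.6705).
‖u_4‖ = 2.1982, so q_4 = (-0.0205, 0.8111, -0.4699, 0.1670, 0.3050).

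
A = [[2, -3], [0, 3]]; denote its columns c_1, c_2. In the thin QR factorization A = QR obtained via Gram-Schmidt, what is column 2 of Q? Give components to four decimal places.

q_2 = (0.0000, 1.0000)

c_1 = (2, 0); ‖c_1‖ = 2.0000, so q_1 = (1.0000, 0.0000).
q_1·c_2 = 1.0000·(-3) + 0.0000·3 = -3.0000.
u_2 = c_2 + 3.0000·q_1 = (0.0000, 3.0000).
‖u_2‖ = 3.0000, so q_2 = (0.0000, 1.0000).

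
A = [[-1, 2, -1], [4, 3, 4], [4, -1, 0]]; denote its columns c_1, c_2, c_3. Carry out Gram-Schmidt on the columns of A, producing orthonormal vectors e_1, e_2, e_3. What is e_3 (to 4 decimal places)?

c_1 = (-1, 4, 4); ‖c_1‖ = 5.7446, so e_1 = (-0.1741, 0.6963, 0.6963).
e_1·c_2 = (-0.1741)·2 + 0.6963·3 + 0.6963·(-1) = 1.0445.
u_2 = c_2 − 1.0445·e_1 = (2.1818, 2.2727, -1.7273).
‖u_2‖ = 3.5929, so e_2 = (0.6073, 0.6326, -0.4807).
e_1·c_3 = (-0.1741)·(-1) + 0.6963·4 + 0.6963·0 = 2.9593; e_2·c_3 = 0.6073·(-1) + 0.6326·4 + (-0.4807)·0 = 1.9230.
u_3 = c_3 − 2.9593·e_1 − 1.9230·e_2 = (-1.6526, 0.7230, -1.1362).
‖u_3‖ = 2.1318, so e_3 = (-0.7752, 0.3392, -0.5330).

e_3 = (-0.7752, 0.3392, -0.5330)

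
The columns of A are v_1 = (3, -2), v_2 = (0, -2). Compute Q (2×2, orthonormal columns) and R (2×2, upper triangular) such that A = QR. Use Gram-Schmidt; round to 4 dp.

Q = [[0.8321, -0.5547], [-0.5547, -0.8321]], R = [[3.6056, 1.1094], [0.0000, 1.6641]]

e_1 = v_1/‖v_1‖ = (3, -2)/3.6056 = (0.8321, -0.5547).
r_{12} = e_1·v_2 = 1.1094.
u_2 = v_2 − 1.1094·e_1 = (-0.9231, -1.3846).
‖u_2‖ = 1.6641, so e_2 = (-0.5547, -0.8321).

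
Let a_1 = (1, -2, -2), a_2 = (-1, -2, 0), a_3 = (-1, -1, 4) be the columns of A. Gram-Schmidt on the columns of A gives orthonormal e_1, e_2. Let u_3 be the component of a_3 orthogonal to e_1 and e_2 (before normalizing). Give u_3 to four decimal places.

u_3 = (1.5556, -0.7778, 1.5556)

a_1 = (1, -2, -2); ‖a_1‖ = 3.0000, so e_1 = (0.3333, -0.6667, -0.6667).
e_1·a_2 = 0.3333·(-1) + (-0.6667)·(-2) + (-0.6667)·0 = 1.0000.
u_2 = a_2 − 1.0000·e_1 = (-1.3333, -1.3333, 0.6667).
‖u_2‖ = 2.0000, so e_2 = (-0.6667, -0.6667, 0.3333).
e_1·a_3 = 0.3333·(-1) + (-0.6667)·(-1) + (-0.6667)·4 = -2.3333; e_2·a_3 = (-0.6667)·(-1) + (-0.6667)·(-1) + 0.3333·4 = 2.6667.
u_3 = a_3 + 2.3333·e_1 − 2.6667·e_2 = (1.5556, -0.7778, 1.5556).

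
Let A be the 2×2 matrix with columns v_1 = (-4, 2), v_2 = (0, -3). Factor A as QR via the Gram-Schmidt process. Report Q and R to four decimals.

v_1 = (-4, 2); ‖v_1‖ = 4.4721, so q_1 = (-0.8944, 0.4472).
q_1·v_2 = (-0.8944)·0 + 0.4472·(-3) = -1.3416.
u_2 = v_2 + 1.3416·q_1 = (-1.2000, -2.4000).
‖u_2‖ = 2.6833, so q_2 = (-0.4472, -0.8944).

Q = [[-0.8944, -0.4472], [0.4472, -0.8944]], R = [[4.4721, -1.3416], [0.0000, 2.6833]]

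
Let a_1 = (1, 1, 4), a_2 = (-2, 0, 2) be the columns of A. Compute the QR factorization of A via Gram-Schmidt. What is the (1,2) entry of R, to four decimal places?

a_1 = (1, 1, 4); ‖a_1‖ = 4.2426, so e_1 = (0.2357, 0.2357, 0.9428).
r_{12} = e_1·a_2 = 1.4142.

r_{12} = 1.4142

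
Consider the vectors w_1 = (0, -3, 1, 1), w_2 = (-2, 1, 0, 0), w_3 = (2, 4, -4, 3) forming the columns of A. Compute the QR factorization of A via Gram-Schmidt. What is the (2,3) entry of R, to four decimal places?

w_1 = (0, -3, 1, 1); ‖w_1‖ = 3.3166, so q_1 = (0.0000, -0.9045, 0.3015, 0.3015).
q_1·w_2 = 0.0000·(-2) + (-0.9045)·1 + 0.3015·0 + 0.3015·0 = -0.9045.
u_2 = w_2 + 0.9045·q_1 = (-2.0000, 0.1818, 0.2727, 0.2727).
‖u_2‖ = 2.0449, so q_2 = (-0.9780, 0.0889, 0.1334, 0.1334).
r_{23} = q_2·w_3 = -1.7338.

r_{23} = -1.7338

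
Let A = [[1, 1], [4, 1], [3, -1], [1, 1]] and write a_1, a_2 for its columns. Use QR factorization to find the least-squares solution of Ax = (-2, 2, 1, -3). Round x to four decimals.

x = (0.3636, -1.2727)

q_1 = a_1/‖a_1‖ = (1, 4, 3, 1)/5.1962 = (0.1925, 0.7698, 0.5774, 0.1925).
r_{12} = q_1·a_2 = 0.5774.
u_2 = a_2 − 0.5774·q_1 = (0.8889, 0.5556, -1.3333, 0.8889).
‖u_2‖ = 1.9149, so q_2 = (0.4642, 0.2901, -0.6963, 0.4642).
Qᵀb = (1.1547, -2.4371).
Back-substitute: x_2 = -2.4371/1.9149 = -1.2727.
x_1 = (1.1547 − 0.5774·(-1.2727))/5.1962 = 0.3636.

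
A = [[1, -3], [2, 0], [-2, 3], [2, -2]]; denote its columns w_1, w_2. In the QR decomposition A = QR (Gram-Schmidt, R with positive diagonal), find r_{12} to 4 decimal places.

w_1 = (1, 2, -2, 2); ‖w_1‖ = 3.6056, so e_1 = (0.2774, 0.5547, -0.5547, 0.5547).
r_{12} = e_1·w_2 = -3.6056.

r_{12} = -3.6056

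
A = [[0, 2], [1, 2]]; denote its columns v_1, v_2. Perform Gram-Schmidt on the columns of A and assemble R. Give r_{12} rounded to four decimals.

r_{12} = 2.0000

v_1 = (0, 1); ‖v_1‖ = 1.0000, so e_1 = (0.0000, 1.0000).
r_{12} = e_1·v_2 = 2.0000.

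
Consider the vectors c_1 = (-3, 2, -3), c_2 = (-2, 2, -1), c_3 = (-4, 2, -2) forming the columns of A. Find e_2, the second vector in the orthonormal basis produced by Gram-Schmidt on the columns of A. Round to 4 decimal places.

e_2 = (-0.1980, 0.7126, 0.6730)

c_1 = (-3, 2, -3); ‖c_1‖ = 4.6904, so e_1 = (-0.6396, 0.4264, -0.6396).
e_1·c_2 = (-0.6396)·(-2) + 0.4264·2 + (-0.6396)·(-1) = 2.7716.
u_2 = c_2 − 2.7716·e_1 = (-0.2273, 0.8182, 0.7727).
‖u_2‖ = 1.1481, so e_2 = (-0.1980, 0.7126, 0.6730).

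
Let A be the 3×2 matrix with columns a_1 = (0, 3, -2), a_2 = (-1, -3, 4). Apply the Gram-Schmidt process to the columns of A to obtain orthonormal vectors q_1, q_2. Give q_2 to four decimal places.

q_2 = (-0.5151, 0.4755, 0.7132)

q_1 = a_1/‖a_1‖ = (0, 3, -2)/3.6056 = (0.0000, 0.8321, -0.5547).
r_{12} = q_1·a_2 = -4.7150.
u_2 = a_2 + 4.7150·q_1 = (-1.0000, 0.9231, 1.3846).
‖u_2‖ = 1.9415, so q_2 = (-0.5151, 0.4755, 0.7132).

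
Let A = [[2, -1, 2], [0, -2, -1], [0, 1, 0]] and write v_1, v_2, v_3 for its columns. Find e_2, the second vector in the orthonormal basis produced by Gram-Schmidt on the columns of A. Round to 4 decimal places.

v_1 = (2, 0, 0); ‖v_1‖ = 2.0000, so e_1 = (1.0000, 0.0000, 0.0000).
e_1·v_2 = 1.0000·(-1) + 0.0000·(-2) + 0.0000·1 = -1.0000.
u_2 = v_2 + 1.0000·e_1 = (0.0000, -2.0000, 1.0000).
‖u_2‖ = 2.2361, so e_2 = (0.0000, -0.8944, 0.4472).

e_2 = (0.0000, -0.8944, 0.4472)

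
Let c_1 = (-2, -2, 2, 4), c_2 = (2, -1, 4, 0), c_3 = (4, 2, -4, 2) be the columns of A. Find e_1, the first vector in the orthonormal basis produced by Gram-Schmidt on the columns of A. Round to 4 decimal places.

e_1 = c_1/‖c_1‖ = (-2, -2, 2, 4)/5.2915 = (-0.3780, -0.3780, 0.3780, 0.7559).

e_1 = (-0.3780, -0.3780, 0.3780, 0.7559)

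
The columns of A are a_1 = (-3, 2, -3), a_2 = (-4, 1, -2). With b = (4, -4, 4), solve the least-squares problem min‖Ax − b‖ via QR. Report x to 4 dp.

x = (-1.8065, 0.3871)

a_1 = (-3, 2, -3); ‖a_1‖ = 4.6904, so e_1 = (-0.6396, 0.4264, -0.6396).
e_1·a_2 = (-0.6396)·(-4) + 0.4264·1 + (-0.6396)·(-2) = 4.2640.
u_2 = a_2 − 4.2640·e_1 = (-1.2727, -0.8182, 0.7273).
‖u_2‖ = 1.6787, so e_2 = (-0.7581, -0.4874, 0.4332).
Qᵀb = (-6.8224, 0.6498).
Back-substitute: x_2 = 0.6498/1.6787 = 0.3871.
x_1 = (-6.8224 − 4.2640·0.3871)/4.6904 = -1.8065.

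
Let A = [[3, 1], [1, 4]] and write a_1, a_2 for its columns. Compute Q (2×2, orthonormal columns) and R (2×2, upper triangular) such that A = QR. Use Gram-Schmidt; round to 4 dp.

Q = [[0.9487, -0.3162], [0.3162, 0.9487]], R = [[3.1623, 2.2136], [0.0000, 3.4785]]

a_1 = (3, 1); ‖a_1‖ = 3.1623, so q_1 = (0.9487, 0.3162).
q_1·a_2 = 0.9487·1 + 0.3162·4 = 2.2136.
u_2 = a_2 − 2.2136·q_1 = (-1.1000, 3.3000).
‖u_2‖ = 3.4785, so q_2 = (-0.3162, 0.9487).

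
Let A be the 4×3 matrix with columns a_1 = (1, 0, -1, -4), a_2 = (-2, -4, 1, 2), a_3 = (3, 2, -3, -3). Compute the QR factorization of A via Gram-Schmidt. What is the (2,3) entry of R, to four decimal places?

a_1 = (1, 0, -1, -4); ‖a_1‖ = 4.2426, so e_1 = (0.2357, 0.0000, -0.2357, -0.9428).
e_1·a_2 = 0.2357·(-2) + 0.0000·(-4) + (-0.2357)·1 + (-0.9428)·2 = -2.5927.
u_2 = a_2 + 2.5927·e_1 = (-1.3889, -4.0000, 0.3889, -0.4444).
‖u_2‖ = 4.2753, so e_2 = (-0.3249, -0.9356, 0.0910, -0.1040).
r_{23} = e_2·a_3 = -2.8069.

r_{23} = -2.8069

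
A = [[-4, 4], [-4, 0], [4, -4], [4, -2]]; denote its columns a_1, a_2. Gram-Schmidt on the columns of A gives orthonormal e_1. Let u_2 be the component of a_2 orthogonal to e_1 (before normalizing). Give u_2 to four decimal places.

a_1 = (-4, -4, 4, 4); ‖a_1‖ = 8.0000, so e_1 = (-0.5000, -0.5000, 0.5000, 0.5000).
e_1·a_2 = (-0.5000)·4 + (-0.5000)·0 + 0.5000·(-4) + 0.5000·(-2) = -5.0000.
u_2 = a_2 + 5.0000·e_1 = (1.5000, -2.5000, -1.5000, 0.5000).

u_2 = (1.5000, -2.5000, -1.5000, 0.5000)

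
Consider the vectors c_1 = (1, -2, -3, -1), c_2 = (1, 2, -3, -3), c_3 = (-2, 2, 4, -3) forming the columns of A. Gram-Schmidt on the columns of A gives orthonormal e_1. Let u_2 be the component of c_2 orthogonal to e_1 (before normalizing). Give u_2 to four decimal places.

u_2 = (0.4000, 3.2000, -1.2000, -2.4000)

c_1 = (1, -2, -3, -1); ‖c_1‖ = 3.8730, so e_1 = (0.2582, -0.5164, -0.7746, -0.2582).
e_1·c_2 = 0.2582·1 + (-0.5164)·2 + (-0.7746)·(-3) + (-0.2582)·(-3) = 2.3238.
u_2 = c_2 − 2.3238·e_1 = (0.4000, 3.2000, -1.2000, -2.4000).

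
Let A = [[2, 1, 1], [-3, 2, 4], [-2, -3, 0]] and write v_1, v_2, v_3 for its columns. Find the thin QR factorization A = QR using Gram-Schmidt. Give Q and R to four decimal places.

v_1 = (2, -3, -2); ‖v_1‖ = 4.1231, so q_1 = (0.4851, -0.7276, -0.4851).
q_1·v_2 = 0.4851·1 + (-0.7276)·2 + (-0.4851)·(-3) = 0.4851.
u_2 = v_2 − 0.4851·q_1 = (0.7647, 2.3529, -2.7647).
‖u_2‖ = 3.7101, so q_2 = (0.2061, 0.6342, -0.7452).
q_1·v_3 = 0.4851·1 + (-0.7276)·4 + (-0.4851)·0 = -2.4254; q_2·v_3 = 0.2061·1 + 0.6342·4 + (-0.7452)·0 = 2.7429.
u_3 = v_3 + 2.4254·q_1 − 2.7429·q_2 = (1.6111, 0.4957, 0.8675).
‖u_3‖ = 1.8958, so q_3 = (0.8498, 0.2615, 0.4576).

Q = [[0.4851, 0.2061, 0.8498], [-0.7276, 0.6342, 0.2615], [-0.4851, -0.7452, 0.4576]], R = [[4.1231, 0.4851, -2.4254], [0.0000, 3.7101, 2.7429], [0.0000, 0.0000, 1.8958]]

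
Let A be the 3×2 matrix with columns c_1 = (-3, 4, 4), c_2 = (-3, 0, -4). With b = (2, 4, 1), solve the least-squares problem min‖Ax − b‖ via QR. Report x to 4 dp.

e_1 = c_1/‖c_1‖ = (-3, 4, 4)/6.4031 = (-0.4685, 0.6247, 0.6247).
r_{12} = e_1·c_2 = -1.0932.
u_2 = c_2 + 1.0932·e_1 = (-3.5122, 0.6829, -3.3171).
‖u_2‖ = 4.8790, so e_2 = (-0.7199, 0.1400, -0.6799).
Qᵀb = (2.1864, -1.5597).
Back-substitute: x_2 = -1.5597/4.8790 = -0.3197.
x_1 = (2.1864 + 1.0932·(-0.3197))/6.4031 = 0.2869.

x = (0.2869, -0.3197)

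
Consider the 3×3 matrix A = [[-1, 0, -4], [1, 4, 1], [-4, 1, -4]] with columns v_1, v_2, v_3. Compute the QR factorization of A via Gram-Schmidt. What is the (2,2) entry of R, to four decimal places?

v_1 = (-1, 1, -4); ‖v_1‖ = 4.2426, so e_1 = (-0.2357, 0.2357, -0.9428).
e_1·v_2 = (-0.2357)·0 + 0.2357·4 + (-0.9428)·1 = 0.0000.
u_2 = v_2 + 0.0000·e_1 = (0.0000, 4.0000, 1.0000).
r_{22} = ‖u_2‖ = 4.1231.

r_{22} = 4.1231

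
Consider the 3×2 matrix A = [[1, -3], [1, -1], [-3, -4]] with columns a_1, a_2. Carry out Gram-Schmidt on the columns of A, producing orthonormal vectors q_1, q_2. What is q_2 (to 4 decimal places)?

q_2 = (-0.8297, -0.3845, -0.4047)

q_1 = a_1/‖a_1‖ = (1, 1, -3)/3.3166 = (0.3015, 0.3015, -0.9045).
r_{12} = q_1·a_2 = 2.4121.
u_2 = a_2 − 2.4121·q_1 = (-3.7273, -1.7273, -1.8182).
‖u_2‖ = 4.4924, so q_2 = (-0.8297, -0.3845, -0.4047).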